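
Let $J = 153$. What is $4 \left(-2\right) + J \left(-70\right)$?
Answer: $-10718$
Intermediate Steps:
$4 \left(-2\right) + J \left(-70\right) = 4 \left(-2\right) + 153 \left(-70\right) = -8 - 10710 = -10718$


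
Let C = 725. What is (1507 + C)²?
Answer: 4981824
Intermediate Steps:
(1507 + C)² = (1507 + 725)² = 2232² = 4981824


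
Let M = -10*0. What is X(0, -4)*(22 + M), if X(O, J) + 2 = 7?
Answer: 110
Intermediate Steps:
X(O, J) = 5 (X(O, J) = -2 + 7 = 5)
M = 0
X(0, -4)*(22 + M) = 5*(22 + 0) = 5*22 = 110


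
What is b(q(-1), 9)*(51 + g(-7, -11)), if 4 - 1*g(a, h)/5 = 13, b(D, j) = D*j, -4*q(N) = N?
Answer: 27/2 ≈ 13.500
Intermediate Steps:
q(N) = -N/4
g(a, h) = -45 (g(a, h) = 20 - 5*13 = 20 - 65 = -45)
b(q(-1), 9)*(51 + g(-7, -11)) = (-¼*(-1)*9)*(51 - 45) = ((¼)*9)*6 = (9/4)*6 = 27/2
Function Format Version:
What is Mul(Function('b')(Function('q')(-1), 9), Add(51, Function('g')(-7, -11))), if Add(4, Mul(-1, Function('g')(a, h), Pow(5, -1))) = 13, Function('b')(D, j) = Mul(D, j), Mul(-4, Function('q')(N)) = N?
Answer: Rational(27, 2) ≈ 13.500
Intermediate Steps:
Function('q')(N) = Mul(Rational(-1, 4), N)
Function('g')(a, h) = -45 (Function('g')(a, h) = Add(20, Mul(-5, 13)) = Add(20, -65) = -45)
Mul(Function('b')(Function('q')(-1), 9), Add(51, Function('g')(-7, -11))) = Mul(Mul(Mul(Rational(-1, 4), -1), 9), Add(51, -45)) = Mul(Mul(Rational(1, 4), 9), 6) = Mul(Rational(9, 4), 6) = Rational(27, 2)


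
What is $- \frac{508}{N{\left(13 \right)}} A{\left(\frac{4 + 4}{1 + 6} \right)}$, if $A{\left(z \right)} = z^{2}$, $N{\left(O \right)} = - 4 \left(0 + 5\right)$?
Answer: $\frac{8128}{245} \approx 33.176$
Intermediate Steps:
$N{\left(O \right)} = -20$ ($N{\left(O \right)} = \left(-4\right) 5 = -20$)
$- \frac{508}{N{\left(13 \right)}} A{\left(\frac{4 + 4}{1 + 6} \right)} = - \frac{508}{-20} \left(\frac{4 + 4}{1 + 6}\right)^{2} = \left(-508\right) \left(- \frac{1}{20}\right) \left(\frac{8}{7}\right)^{2} = \frac{127 \left(8 \cdot \frac{1}{7}\right)^{2}}{5} = \frac{127 \left(\frac{8}{7}\right)^{2}}{5} = \frac{127}{5} \cdot \frac{64}{49} = \frac{8128}{245}$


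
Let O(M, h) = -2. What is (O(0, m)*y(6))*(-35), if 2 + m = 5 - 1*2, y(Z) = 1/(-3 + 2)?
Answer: -70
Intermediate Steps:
y(Z) = -1 (y(Z) = 1/(-1) = -1)
m = 1 (m = -2 + (5 - 1*2) = -2 + (5 - 2) = -2 + 3 = 1)
(O(0, m)*y(6))*(-35) = -2*(-1)*(-35) = 2*(-35) = -70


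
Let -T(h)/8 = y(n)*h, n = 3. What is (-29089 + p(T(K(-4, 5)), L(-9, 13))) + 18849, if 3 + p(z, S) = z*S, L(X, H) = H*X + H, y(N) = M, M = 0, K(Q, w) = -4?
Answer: -10243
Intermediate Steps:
y(N) = 0
L(X, H) = H + H*X
T(h) = 0 (T(h) = -0*h = -8*0 = 0)
p(z, S) = -3 + S*z (p(z, S) = -3 + z*S = -3 + S*z)
(-29089 + p(T(K(-4, 5)), L(-9, 13))) + 18849 = (-29089 + (-3 + (13*(1 - 9))*0)) + 18849 = (-29089 + (-3 + (13*(-8))*0)) + 18849 = (-29089 + (-3 - 104*0)) + 18849 = (-29089 + (-3 + 0)) + 18849 = (-29089 - 3) + 18849 = -29092 + 18849 = -10243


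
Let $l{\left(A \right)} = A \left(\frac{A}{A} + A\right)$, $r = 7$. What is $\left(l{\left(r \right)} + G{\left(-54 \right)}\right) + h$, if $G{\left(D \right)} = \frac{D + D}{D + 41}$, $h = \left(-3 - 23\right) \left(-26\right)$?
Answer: $\frac{9624}{13} \approx 740.31$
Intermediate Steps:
$l{\left(A \right)} = A \left(1 + A\right)$
$h = 676$ ($h = \left(-26\right) \left(-26\right) = 676$)
$G{\left(D \right)} = \frac{2 D}{41 + D}$
$\left(l{\left(r \right)} + G{\left(-54 \right)}\right) + h = \left(7 \left(1 + 7\right) + 2 \left(-54\right) \frac{1}{41 - 54}\right) + 676 = \left(7 \cdot 8 + 2 \left(-54\right) \frac{1}{-13}\right) + 676 = \left(56 + 2 \left(-54\right) \left(- \frac{1}{13}\right)\right) + 676 = \left(56 + \frac{108}{13}\right) + 676 = \frac{836}{13} + 676 = \frac{9624}{13}$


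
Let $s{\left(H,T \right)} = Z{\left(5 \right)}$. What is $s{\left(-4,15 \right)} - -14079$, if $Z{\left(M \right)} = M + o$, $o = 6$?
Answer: $14090$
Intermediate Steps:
$Z{\left(M \right)} = 6 + M$ ($Z{\left(M \right)} = M + 6 = 6 + M$)
$s{\left(H,T \right)} = 11$ ($s{\left(H,T \right)} = 6 + 5 = 11$)
$s{\left(-4,15 \right)} - -14079 = 11 - -14079 = 11 + 14079 = 14090$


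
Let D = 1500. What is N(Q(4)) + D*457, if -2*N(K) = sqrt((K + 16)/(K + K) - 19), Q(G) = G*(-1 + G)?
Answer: 685500 - I*sqrt(642)/12 ≈ 6.855e+5 - 2.1115*I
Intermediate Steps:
N(K) = -sqrt(-19 + (16 + K)/(2*K))/2 (N(K) = -sqrt((K + 16)/(K + K) - 19)/2 = -sqrt((16 + K)/((2*K)) - 19)/2 = -sqrt((16 + K)*(1/(2*K)) - 19)/2 = -sqrt((16 + K)/(2*K) - 19)/2 = -sqrt(-19 + (16 + K)/(2*K))/2)
N(Q(4)) + D*457 = -sqrt(-74 + 32/((4*(-1 + 4))))/4 + 1500*457 = -sqrt(-74 + 32/((4*3)))/4 + 685500 = -sqrt(-74 + 32/12)/4 + 685500 = -sqrt(-74 + 32*(1/12))/4 + 685500 = -sqrt(-74 + 8/3)/4 + 685500 = -I*sqrt(642)/12 + 685500 = 685500 - I*sqrt(642)/12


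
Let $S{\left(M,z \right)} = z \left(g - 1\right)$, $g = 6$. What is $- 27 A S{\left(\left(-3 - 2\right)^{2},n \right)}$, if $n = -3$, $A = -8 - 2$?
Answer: $-4050$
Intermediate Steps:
$A = -10$ ($A = -8 - 2 = -10$)
$S{\left(M,z \right)} = 5 z$ ($S{\left(M,z \right)} = z \left(6 - 1\right) = z 5 = 5 z$)
$- 27 A S{\left(\left(-3 - 2\right)^{2},n \right)} = \left(-27\right) \left(-10\right) 5 \left(-3\right) = 270 \left(-15\right) = -4050$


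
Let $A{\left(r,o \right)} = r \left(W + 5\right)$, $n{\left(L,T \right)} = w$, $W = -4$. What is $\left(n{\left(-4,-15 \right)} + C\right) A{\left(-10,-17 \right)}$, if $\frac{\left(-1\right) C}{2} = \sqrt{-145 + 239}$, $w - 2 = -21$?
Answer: $190 + 20 \sqrt{94} \approx 383.91$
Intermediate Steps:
$w = -19$ ($w = 2 - 21 = -19$)
$n{\left(L,T \right)} = -19$
$A{\left(r,o \right)} = r$ ($A{\left(r,o \right)} = r \left(-4 + 5\right) = r 1 = r$)
$C = - 2 \sqrt{94}$ ($C = - 2 \sqrt{-145 + 239} = - 2 \sqrt{94} \approx -19.391$)
$\left(n{\left(-4,-15 \right)} + C\right) A{\left(-10,-17 \right)} = \left(-19 - 2 \sqrt{94}\right) \left(-10\right) = 190 + 20 \sqrt{94}$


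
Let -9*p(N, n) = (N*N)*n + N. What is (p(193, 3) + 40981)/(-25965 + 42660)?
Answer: 256889/150255 ≈ 1.7097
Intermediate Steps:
p(N, n) = -N/9 - n*N²/9 (p(N, n) = -((N*N)*n + N)/9 = -(N²*n + N)/9 = -(n*N² + N)/9 = -(N + n*N²)/9 = -N/9 - n*N²/9)
(p(193, 3) + 40981)/(-25965 + 42660) = (-⅑*193*(1 + 193*3) + 40981)/(-25965 + 42660) = (-⅑*193*(1 + 579) + 40981)/16695 = (-⅑*193*580 + 40981)*(1/16695) = (-111940/9 + 40981)*(1/16695) = (256889/9)*(1/16695) = 256889/150255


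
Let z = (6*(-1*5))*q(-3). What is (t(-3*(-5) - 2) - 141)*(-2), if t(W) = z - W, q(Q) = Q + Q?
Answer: -52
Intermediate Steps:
q(Q) = 2*Q
z = 180 (z = (6*(-1*5))*(2*(-3)) = (6*(-5))*(-6) = -30*(-6) = 180)
t(W) = 180 - W
(t(-3*(-5) - 2) - 141)*(-2) = ((180 - (-3*(-5) - 2)) - 141)*(-2) = ((180 - (15 - 2)) - 141)*(-2) = ((180 - 1*13) - 141)*(-2) = ((180 - 13) - 141)*(-2) = (167 - 141)*(-2) = 26*(-2) = -52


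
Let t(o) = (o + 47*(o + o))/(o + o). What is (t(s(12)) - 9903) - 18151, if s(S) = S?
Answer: -56013/2 ≈ -28007.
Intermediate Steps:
t(o) = 95/2 (t(o) = (o + 47*(2*o))/((2*o)) = (o + 94*o)*(1/(2*o)) = (95*o)*(1/(2*o)) = 95/2)
(t(s(12)) - 9903) - 18151 = (95/2 - 9903) - 18151 = -19711/2 - 18151 = -56013/2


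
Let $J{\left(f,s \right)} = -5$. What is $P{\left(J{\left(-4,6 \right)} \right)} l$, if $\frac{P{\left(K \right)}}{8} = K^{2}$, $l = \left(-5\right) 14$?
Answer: $-14000$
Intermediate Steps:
$l = -70$
$P{\left(K \right)} = 8 K^{2}$
$P{\left(J{\left(-4,6 \right)} \right)} l = 8 \left(-5\right)^{2} \left(-70\right) = 8 \cdot 25 \left(-70\right) = 200 \left(-70\right) = -14000$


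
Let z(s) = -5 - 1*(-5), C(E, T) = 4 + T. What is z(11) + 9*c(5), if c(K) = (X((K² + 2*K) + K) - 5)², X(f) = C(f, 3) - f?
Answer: 12996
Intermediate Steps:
X(f) = 7 - f (X(f) = (4 + 3) - f = 7 - f)
z(s) = 0 (z(s) = -5 + 5 = 0)
c(K) = (2 - K² - 3*K)² (c(K) = ((7 - ((K² + 2*K) + K)) - 5)² = ((7 - (K² + 3*K)) - 5)² = ((7 + (-K² - 3*K)) - 5)² = ((7 - K² - 3*K) - 5)² = (2 - K² - 3*K)²)
z(11) + 9*c(5) = 0 + 9*(-2 + 5*(3 + 5))² = 0 + 9*(-2 + 5*8)² = 0 + 9*(-2 + 40)² = 0 + 9*38² = 0 + 9*1444 = 0 + 12996 = 12996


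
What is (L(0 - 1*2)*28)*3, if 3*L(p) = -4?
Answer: -112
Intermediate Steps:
L(p) = -4/3 (L(p) = (⅓)*(-4) = -4/3)
(L(0 - 1*2)*28)*3 = -4/3*28*3 = -112/3*3 = -112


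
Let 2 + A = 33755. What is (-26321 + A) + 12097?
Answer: 19529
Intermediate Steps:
A = 33753 (A = -2 + 33755 = 33753)
(-26321 + A) + 12097 = (-26321 + 33753) + 12097 = 7432 + 12097 = 19529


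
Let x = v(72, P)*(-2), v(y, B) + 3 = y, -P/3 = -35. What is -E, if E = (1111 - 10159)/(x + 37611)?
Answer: 3016/12491 ≈ 0.24145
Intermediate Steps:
P = 105 (P = -3*(-35) = 105)
v(y, B) = -3 + y
x = -138 (x = (-3 + 72)*(-2) = 69*(-2) = -138)
E = -3016/12491 (E = (1111 - 10159)/(-138 + 37611) = -9048/37473 = -9048*1/37473 = -3016/12491 ≈ -0.24145)
-E = -1*(-3016/12491) = 3016/12491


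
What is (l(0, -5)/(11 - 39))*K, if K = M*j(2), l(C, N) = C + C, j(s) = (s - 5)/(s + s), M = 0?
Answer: 0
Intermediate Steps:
j(s) = (-5 + s)/(2*s) (j(s) = (-5 + s)/((2*s)) = (-5 + s)*(1/(2*s)) = (-5 + s)/(2*s))
l(C, N) = 2*C
K = 0 (K = 0*((½)*(-5 + 2)/2) = 0*((½)*(½)*(-3)) = 0*(-¾) = 0)
(l(0, -5)/(11 - 39))*K = ((2*0)/(11 - 39))*0 = (0/(-28))*0 = -1/28*0*0 = 0*0 = 0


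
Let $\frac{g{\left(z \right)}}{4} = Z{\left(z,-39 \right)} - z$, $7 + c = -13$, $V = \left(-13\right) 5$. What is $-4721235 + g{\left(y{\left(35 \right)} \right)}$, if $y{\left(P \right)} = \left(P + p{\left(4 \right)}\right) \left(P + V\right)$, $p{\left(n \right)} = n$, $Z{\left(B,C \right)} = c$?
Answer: $-4716635$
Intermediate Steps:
$V = -65$
$c = -20$ ($c = -7 - 13 = -20$)
$Z{\left(B,C \right)} = -20$
$y{\left(P \right)} = \left(-65 + P\right) \left(4 + P\right)$ ($y{\left(P \right)} = \left(P + 4\right) \left(P - 65\right) = \left(4 + P\right) \left(-65 + P\right) = \left(-65 + P\right) \left(4 + P\right)$)
$g{\left(z \right)} = -80 - 4 z$ ($g{\left(z \right)} = 4 \left(-20 - z\right) = -80 - 4 z$)
$-4721235 + g{\left(y{\left(35 \right)} \right)} = -4721235 - \left(80 + 4 \left(-260 + 35^{2} - 2135\right)\right) = -4721235 - \left(80 + 4 \left(-260 + 1225 - 2135\right)\right) = -4721235 - -4600 = -4721235 + \left(-80 + 4680\right) = -4721235 + 4600 = -4716635$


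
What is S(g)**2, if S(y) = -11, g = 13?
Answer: 121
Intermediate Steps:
S(g)**2 = (-11)**2 = 121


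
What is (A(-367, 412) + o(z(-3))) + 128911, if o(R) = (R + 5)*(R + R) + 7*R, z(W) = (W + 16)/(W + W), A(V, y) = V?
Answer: 1156649/9 ≈ 1.2852e+5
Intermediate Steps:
z(W) = (16 + W)/(2*W) (z(W) = (16 + W)/((2*W)) = (16 + W)*(1/(2*W)) = (16 + W)/(2*W))
o(R) = 7*R + 2*R*(5 + R) (o(R) = (5 + R)*(2*R) + 7*R = 2*R*(5 + R) + 7*R = 7*R + 2*R*(5 + R))
(A(-367, 412) + o(z(-3))) + 128911 = (-367 + ((1/2)*(16 - 3)/(-3))*(17 + 2*((1/2)*(16 - 3)/(-3)))) + 128911 = (-367 + ((1/2)*(-1/3)*13)*(17 + 2*((1/2)*(-1/3)*13))) + 128911 = (-367 - 13*(17 + 2*(-13/6))/6) + 128911 = (-367 - 13*(17 - 13/3)/6) + 128911 = (-367 - 13/6*38/3) + 128911 = (-367 - 247/9) + 128911 = -3550/9 + 128911 = 1156649/9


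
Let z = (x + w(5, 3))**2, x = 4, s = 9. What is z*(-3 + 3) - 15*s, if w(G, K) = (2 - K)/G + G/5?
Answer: -135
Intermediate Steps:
w(G, K) = G/5 + (2 - K)/G (w(G, K) = (2 - K)/G + G*(1/5) = (2 - K)/G + G/5 = G/5 + (2 - K)/G)
z = 576/25 (z = (4 + (2 - 1*3 + (1/5)*5**2)/5)**2 = (4 + (2 - 3 + (1/5)*25)/5)**2 = (4 + (2 - 3 + 5)/5)**2 = (4 + (1/5)*4)**2 = (4 + 4/5)**2 = (24/5)**2 = 576/25 ≈ 23.040)
z*(-3 + 3) - 15*s = 576*(-3 + 3)/25 - 15*9 = (576/25)*0 - 135 = 0 - 135 = -135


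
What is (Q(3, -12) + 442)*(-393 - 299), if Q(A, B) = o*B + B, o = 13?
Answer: -189608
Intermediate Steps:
Q(A, B) = 14*B (Q(A, B) = 13*B + B = 14*B)
(Q(3, -12) + 442)*(-393 - 299) = (14*(-12) + 442)*(-393 - 299) = (-168 + 442)*(-692) = 274*(-692) = -189608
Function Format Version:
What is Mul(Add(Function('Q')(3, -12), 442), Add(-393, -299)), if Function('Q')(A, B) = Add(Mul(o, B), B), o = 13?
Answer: -189608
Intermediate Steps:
Function('Q')(A, B) = Mul(14, B) (Function('Q')(A, B) = Add(Mul(13, B), B) = Mul(14, B))
Mul(Add(Function('Q')(3, -12), 442), Add(-393, -299)) = Mul(Add(Mul(14, -12), 442), Add(-393, -299)) = Mul(Add(-168, 442), -692) = Mul(274, -692) = -189608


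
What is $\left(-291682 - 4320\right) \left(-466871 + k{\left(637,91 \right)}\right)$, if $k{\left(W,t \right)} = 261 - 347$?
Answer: $138220205914$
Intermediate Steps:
$k{\left(W,t \right)} = -86$
$\left(-291682 - 4320\right) \left(-466871 + k{\left(637,91 \right)}\right) = \left(-291682 - 4320\right) \left(-466871 - 86\right) = \left(-296002\right) \left(-466957\right) = 138220205914$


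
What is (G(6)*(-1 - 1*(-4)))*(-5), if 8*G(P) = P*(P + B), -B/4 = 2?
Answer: 45/2 ≈ 22.500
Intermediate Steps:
B = -8 (B = -4*2 = -8)
G(P) = P*(-8 + P)/8 (G(P) = (P*(P - 8))/8 = (P*(-8 + P))/8 = P*(-8 + P)/8)
(G(6)*(-1 - 1*(-4)))*(-5) = (((1/8)*6*(-8 + 6))*(-1 - 1*(-4)))*(-5) = (((1/8)*6*(-2))*(-1 + 4))*(-5) = -3/2*3*(-5) = -9/2*(-5) = 45/2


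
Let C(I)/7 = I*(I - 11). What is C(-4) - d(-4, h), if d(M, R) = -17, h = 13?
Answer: 437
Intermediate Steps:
C(I) = 7*I*(-11 + I) (C(I) = 7*(I*(I - 11)) = 7*(I*(-11 + I)) = 7*I*(-11 + I))
C(-4) - d(-4, h) = 7*(-4)*(-11 - 4) - 1*(-17) = 7*(-4)*(-15) + 17 = 420 + 17 = 437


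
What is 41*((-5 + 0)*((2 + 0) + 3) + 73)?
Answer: 1968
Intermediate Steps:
41*((-5 + 0)*((2 + 0) + 3) + 73) = 41*(-5*(2 + 3) + 73) = 41*(-5*5 + 73) = 41*(-25 + 73) = 41*48 = 1968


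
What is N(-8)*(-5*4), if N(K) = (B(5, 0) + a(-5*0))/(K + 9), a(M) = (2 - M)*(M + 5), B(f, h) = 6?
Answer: -320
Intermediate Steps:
a(M) = (2 - M)*(5 + M)
N(K) = 16/(9 + K) (N(K) = (6 + (10 - (-5*0)**2 - (-15)*0))/(K + 9) = (6 + (10 - 1*0**2 - 3*0))/(9 + K) = (6 + (10 - 1*0 + 0))/(9 + K) = (6 + (10 + 0 + 0))/(9 + K) = (6 + 10)/(9 + K) = 16/(9 + K))
N(-8)*(-5*4) = (16/(9 - 8))*(-5*4) = (16/1)*(-20) = (16*1)*(-20) = 16*(-20) = -320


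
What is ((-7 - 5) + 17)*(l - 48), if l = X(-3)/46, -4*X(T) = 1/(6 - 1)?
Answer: -44161/184 ≈ -240.01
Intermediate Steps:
X(T) = -1/20 (X(T) = -1/(4*(6 - 1)) = -1/4/5 = -1/4*1/5 = -1/20)
l = -1/920 (l = -1/20/46 = -1/20*1/46 = -1/920 ≈ -0.0010870)
((-7 - 5) + 17)*(l - 48) = ((-7 - 5) + 17)*(-1/920 - 48) = (-12 + 17)*(-44161/920) = 5*(-44161/920) = -44161/184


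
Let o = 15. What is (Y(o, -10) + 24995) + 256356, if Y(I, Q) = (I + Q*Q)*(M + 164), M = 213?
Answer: 324706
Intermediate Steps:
Y(I, Q) = 377*I + 377*Q**2 (Y(I, Q) = (I + Q*Q)*(213 + 164) = (I + Q**2)*377 = 377*I + 377*Q**2)
(Y(o, -10) + 24995) + 256356 = ((377*15 + 377*(-10)**2) + 24995) + 256356 = ((5655 + 377*100) + 24995) + 256356 = ((5655 + 37700) + 24995) + 256356 = (43355 + 24995) + 256356 = 68350 + 256356 = 324706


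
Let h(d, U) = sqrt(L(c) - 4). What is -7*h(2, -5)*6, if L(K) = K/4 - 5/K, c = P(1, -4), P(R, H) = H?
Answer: -21*I*sqrt(15) ≈ -81.333*I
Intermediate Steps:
c = -4
L(K) = -5/K + K/4 (L(K) = K*(1/4) - 5/K = K/4 - 5/K = -5/K + K/4)
h(d, U) = I*sqrt(15)/2 (h(d, U) = sqrt((-5/(-4) + (1/4)*(-4)) - 4) = sqrt((-5*(-1/4) - 1) - 4) = sqrt((5/4 - 1) - 4) = sqrt(1/4 - 4) = sqrt(-15/4) = I*sqrt(15)/2)
-7*h(2, -5)*6 = -7*I*sqrt(15)/2*6 = -21*I*sqrt(15)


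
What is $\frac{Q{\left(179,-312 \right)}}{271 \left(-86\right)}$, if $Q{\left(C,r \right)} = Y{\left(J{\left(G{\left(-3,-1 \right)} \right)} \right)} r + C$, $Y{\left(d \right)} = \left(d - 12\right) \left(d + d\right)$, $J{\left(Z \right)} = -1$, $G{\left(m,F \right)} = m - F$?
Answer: $\frac{7933}{23306} \approx 0.34038$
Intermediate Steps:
$Y{\left(d \right)} = 2 d \left(-12 + d\right)$ ($Y{\left(d \right)} = \left(-12 + d\right) 2 d = 2 d \left(-12 + d\right)$)
$Q{\left(C,r \right)} = C + 26 r$ ($Q{\left(C,r \right)} = 2 \left(-1\right) \left(-12 - 1\right) r + C = 2 \left(-1\right) \left(-13\right) r + C = 26 r + C = C + 26 r$)
$\frac{Q{\left(179,-312 \right)}}{271 \left(-86\right)} = \frac{179 + 26 \left(-312\right)}{271 \left(-86\right)} = \frac{179 - 8112}{-23306} = \left(-7933\right) \left(- \frac{1}{23306}\right) = \frac{7933}{23306}$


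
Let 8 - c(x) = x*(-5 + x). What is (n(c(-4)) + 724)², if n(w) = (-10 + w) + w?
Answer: 432964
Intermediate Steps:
c(x) = 8 - x*(-5 + x)
n(w) = -10 + 2*w
(n(c(-4)) + 724)² = ((-10 + 2*(8 - 1*(-4)² + 5*(-4))) + 724)² = ((-10 + 2*(8 - 1*16 - 20)) + 724)² = ((-10 + 2*(8 - 16 - 20)) + 724)² = ((-10 + 2*(-28)) + 724)² = ((-10 - 56) + 724)² = (-66 + 724)² = 658² = 432964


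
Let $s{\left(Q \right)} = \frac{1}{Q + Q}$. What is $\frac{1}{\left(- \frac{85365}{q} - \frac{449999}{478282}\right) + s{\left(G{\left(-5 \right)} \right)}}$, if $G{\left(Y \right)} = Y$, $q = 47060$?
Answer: $- \frac{11253975460}{32128145481} \approx -0.35028$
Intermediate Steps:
$s{\left(Q \right)} = \frac{1}{2 Q}$
$\frac{1}{\left(- \frac{85365}{q} - \frac{449999}{478282}\right) + s{\left(G{\left(-5 \right)} \right)}} = \frac{1}{\left(- \frac{85365}{47060} - \frac{449999}{478282}\right) + \frac{1}{2 \left(-5\right)}} = \frac{1}{\left(\left(-85365\right) \frac{1}{47060} - \frac{449999}{478282}\right) + \frac{1}{2} \left(- \frac{1}{5}\right)} = \frac{1}{\left(- \frac{17073}{9412} - \frac{449999}{478282}\right) - \frac{1}{10}} = \frac{1}{- \frac{6200549587}{2250795092} - \frac{1}{10}} = \frac{1}{- \frac{32128145481}{11253975460}} = - \frac{11253975460}{32128145481}$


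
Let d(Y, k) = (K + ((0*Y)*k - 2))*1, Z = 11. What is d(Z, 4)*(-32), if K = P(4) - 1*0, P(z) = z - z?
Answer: 64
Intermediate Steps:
P(z) = 0
K = 0 (K = 0 - 1*0 = 0 + 0 = 0)
d(Y, k) = -2 (d(Y, k) = (0 + ((0*Y)*k - 2))*1 = (0 + (0*k - 2))*1 = (0 + (0 - 2))*1 = (0 - 2)*1 = -2*1 = -2)
d(Z, 4)*(-32) = -2*(-32) = 64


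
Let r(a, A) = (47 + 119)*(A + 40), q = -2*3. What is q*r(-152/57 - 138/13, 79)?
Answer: -118524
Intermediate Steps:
q = -6
r(a, A) = 6640 + 166*A (r(a, A) = 166*(40 + A) = 6640 + 166*A)
q*r(-152/57 - 138/13, 79) = -6*(6640 + 166*79) = -6*(6640 + 13114) = -6*19754 = -118524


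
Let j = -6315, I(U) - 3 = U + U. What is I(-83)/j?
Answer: 163/6315 ≈ 0.025812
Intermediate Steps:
I(U) = 3 + 2*U (I(U) = 3 + (U + U) = 3 + 2*U)
I(-83)/j = (3 + 2*(-83))/(-6315) = (3 - 166)*(-1/6315) = -163*(-1/6315) = 163/6315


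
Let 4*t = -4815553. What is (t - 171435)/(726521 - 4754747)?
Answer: 5501293/16112904 ≈ 0.34142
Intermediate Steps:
t = -4815553/4 (t = (1/4)*(-4815553) = -4815553/4 ≈ -1.2039e+6)
(t - 171435)/(726521 - 4754747) = (-4815553/4 - 171435)/(726521 - 4754747) = -5501293/4/(-4028226) = -5501293/4*(-1/4028226) = 5501293/16112904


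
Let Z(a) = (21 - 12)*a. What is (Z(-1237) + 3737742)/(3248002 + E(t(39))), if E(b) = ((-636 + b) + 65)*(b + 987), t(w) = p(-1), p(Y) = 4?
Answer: 3726609/2686105 ≈ 1.3874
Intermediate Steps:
Z(a) = 9*a
t(w) = 4
E(b) = (-571 + b)*(987 + b)
(Z(-1237) + 3737742)/(3248002 + E(t(39))) = (9*(-1237) + 3737742)/(3248002 + (-563577 + 4**2 + 416*4)) = (-11133 + 3737742)/(3248002 + (-563577 + 16 + 1664)) = 3726609/(3248002 - 561897) = 3726609/2686105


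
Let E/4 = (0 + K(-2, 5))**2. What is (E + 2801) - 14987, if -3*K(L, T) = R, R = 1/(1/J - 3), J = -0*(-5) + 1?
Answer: -109673/9 ≈ -12186.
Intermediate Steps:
J = 1 (J = -4*0 + 1 = 0 + 1 = 1)
R = -1/2 (R = 1/(1/1 - 3) = 1/(1 - 3) = 1/(-2) = -1/2 ≈ -0.50000)
K(L, T) = 1/6 (K(L, T) = -1/3*(-1/2) = 1/6)
E = 1/9 (E = 4*(0 + 1/6)**2 = 4*(1/6)**2 = 4*(1/36) = 1/9 ≈ 0.11111)
(E + 2801) - 14987 = (1/9 + 2801) - 14987 = 25210/9 - 14987 = -109673/9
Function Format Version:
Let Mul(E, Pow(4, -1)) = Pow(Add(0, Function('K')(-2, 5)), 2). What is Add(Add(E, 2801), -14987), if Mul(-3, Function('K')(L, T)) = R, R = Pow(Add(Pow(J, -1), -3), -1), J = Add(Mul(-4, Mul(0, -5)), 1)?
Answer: Rational(-109673, 9) ≈ -12186.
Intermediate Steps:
J = 1 (J = Add(Mul(-4, 0), 1) = Add(0, 1) = 1)
R = Rational(-1, 2) (R = Pow(Add(Pow(1, -1), -3), -1) = Pow(Add(1, -3), -1) = Pow(-2, -1) = Rational(-1, 2) ≈ -0.50000)
Function('K')(L, T) = Rational(1, 6) (Function('K')(L, T) = Mul(Rational(-1, 3), Rational(-1, 2)) = Rational(1, 6))
E = Rational(1, 9) (E = Mul(4, Pow(Add(0, Rational(1, 6)), 2)) = Mul(4, Pow(Rational(1, 6), 2)) = Mul(4, Rational(1, 36)) = Rational(1, 9) ≈ 0.11111)
Add(Add(E, 2801), -14987) = Add(Add(Rational(1, 9), 2801), -14987) = Add(Rational(25210, 9), -14987) = Rational(-109673, 9)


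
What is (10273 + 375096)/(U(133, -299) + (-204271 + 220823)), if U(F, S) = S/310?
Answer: 119464390/5130821 ≈ 23.284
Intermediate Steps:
U(F, S) = S/310 (U(F, S) = S*(1/310) = S/310)
(10273 + 375096)/(U(133, -299) + (-204271 + 220823)) = (10273 + 375096)/((1/310)*(-299) + (-204271 + 220823)) = 385369/(-299/310 + 16552) = 385369/(5130821/310) = 385369*(310/5130821) = 119464390/5130821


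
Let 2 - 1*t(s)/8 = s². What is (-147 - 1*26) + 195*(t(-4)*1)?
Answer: -22013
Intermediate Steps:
t(s) = 16 - 8*s²
(-147 - 1*26) + 195*(t(-4)*1) = (-147 - 1*26) + 195*((16 - 8*(-4)²)*1) = (-147 - 26) + 195*((16 - 8*16)*1) = -173 + 195*((16 - 128)*1) = -173 + 195*(-112*1) = -173 + 195*(-112) = -173 - 21840 = -22013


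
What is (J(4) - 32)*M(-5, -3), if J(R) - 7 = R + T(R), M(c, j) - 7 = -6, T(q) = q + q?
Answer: -13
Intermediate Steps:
T(q) = 2*q
M(c, j) = 1 (M(c, j) = 7 - 6 = 1)
J(R) = 7 + 3*R (J(R) = 7 + (R + 2*R) = 7 + 3*R)
(J(4) - 32)*M(-5, -3) = ((7 + 3*4) - 32)*1 = ((7 + 12) - 32)*1 = (19 - 32)*1 = -13*1 = -13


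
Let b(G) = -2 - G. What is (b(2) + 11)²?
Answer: 49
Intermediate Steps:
(b(2) + 11)² = ((-2 - 1*2) + 11)² = ((-2 - 2) + 11)² = (-4 + 11)² = 7² = 49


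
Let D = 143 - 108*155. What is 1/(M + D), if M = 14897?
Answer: -1/1700 ≈ -0.00058824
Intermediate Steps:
D = -16597 (D = 143 - 16740 = -16597)
1/(M + D) = 1/(14897 - 16597) = 1/(-1700) = -1/1700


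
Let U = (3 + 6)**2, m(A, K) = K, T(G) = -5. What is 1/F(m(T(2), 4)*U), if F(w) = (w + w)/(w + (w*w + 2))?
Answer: 52651/324 ≈ 162.50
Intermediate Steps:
U = 81 (U = 9**2 = 81)
F(w) = 2*w/(2 + w + w**2) (F(w) = (2*w)/(w + (w**2 + 2)) = (2*w)/(w + (2 + w**2)) = (2*w)/(2 + w + w**2) = 2*w/(2 + w + w**2))
1/F(m(T(2), 4)*U) = 1/(2*(4*81)/(2 + 4*81 + (4*81)**2)) = 1/(2*324/(2 + 324 + 324**2)) = 1/(2*324/(2 + 324 + 104976)) = 1/(2*324/105302) = 1/(2*324*(1/105302)) = 1/(324/52651) = 52651/324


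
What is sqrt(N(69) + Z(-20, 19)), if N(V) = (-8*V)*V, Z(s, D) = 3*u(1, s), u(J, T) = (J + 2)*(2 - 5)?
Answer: 33*I*sqrt(35) ≈ 195.23*I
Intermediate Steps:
u(J, T) = -6 - 3*J (u(J, T) = (2 + J)*(-3) = -6 - 3*J)
Z(s, D) = -27 (Z(s, D) = 3*(-6 - 3*1) = 3*(-6 - 3) = 3*(-9) = -27)
N(V) = -8*V**2
sqrt(N(69) + Z(-20, 19)) = sqrt(-8*69**2 - 27) = sqrt(-8*4761 - 27) = sqrt(-38088 - 27) = sqrt(-38115) = 33*I*sqrt(35)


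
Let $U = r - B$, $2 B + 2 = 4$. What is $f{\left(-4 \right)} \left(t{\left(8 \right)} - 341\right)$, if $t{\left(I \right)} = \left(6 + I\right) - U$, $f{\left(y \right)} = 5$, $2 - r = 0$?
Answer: $-1640$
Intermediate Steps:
$B = 1$ ($B = -1 + \frac{1}{2} \cdot 4 = -1 + 2 = 1$)
$r = 2$ ($r = 2 - 0 = 2 + 0 = 2$)
$U = 1$ ($U = 2 - 1 = 1$)
$t{\left(I \right)} = 5 + I$ ($t{\left(I \right)} = \left(6 + I\right) - 1 = 5 + I$)
$f{\left(-4 \right)} \left(t{\left(8 \right)} - 341\right) = 5 \left(\left(5 + 8\right) - 341\right) = 5 \left(13 - 341\right) = 5 \left(-328\right) = -1640$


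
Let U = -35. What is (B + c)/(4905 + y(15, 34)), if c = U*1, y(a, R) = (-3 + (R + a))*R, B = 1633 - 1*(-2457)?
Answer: 4055/6469 ≈ 0.62684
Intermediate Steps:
B = 4090 (B = 1633 + 2457 = 4090)
y(a, R) = R*(-3 + R + a) (y(a, R) = (-3 + R + a)*R = R*(-3 + R + a))
c = -35 (c = -35*1 = -35)
(B + c)/(4905 + y(15, 34)) = (4090 - 35)/(4905 + 34*(-3 + 34 + 15)) = 4055/(4905 + 34*46) = 4055/(4905 + 1564) = 4055/6469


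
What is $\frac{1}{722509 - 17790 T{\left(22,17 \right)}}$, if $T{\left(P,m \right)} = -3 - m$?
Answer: $\frac{1}{1078309} \approx 9.2738 \cdot 10^{-7}$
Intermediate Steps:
$\frac{1}{722509 - 17790 T{\left(22,17 \right)}} = \frac{1}{722509 - 17790 \left(-3 - 17\right)} = \frac{1}{722509 - -355800} = \frac{1}{722509 + 355800} = \frac{1}{1078309}$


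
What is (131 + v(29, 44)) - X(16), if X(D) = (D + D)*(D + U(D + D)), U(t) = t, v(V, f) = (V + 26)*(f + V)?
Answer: 2610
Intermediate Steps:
v(V, f) = (26 + V)*(V + f)
X(D) = 6*D² (X(D) = (D + D)*(D + (D + D)) = (2*D)*(D + 2*D) = (2*D)*(3*D) = 6*D²)
(131 + v(29, 44)) - X(16) = (131 + (29² + 26*29 + 26*44 + 29*44)) - 6*16² = (131 + (841 + 754 + 1144 + 1276)) - 6*256 = (131 + 4015) - 1*1536 = 4146 - 1536 = 2610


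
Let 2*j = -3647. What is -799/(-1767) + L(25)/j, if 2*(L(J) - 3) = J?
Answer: 2859176/6444249 ≈ 0.44368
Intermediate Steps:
j = -3647/2 (j = (½)*(-3647) = -3647/2 ≈ -1823.5)
L(J) = 3 + J/2
-799/(-1767) + L(25)/j = -799/(-1767) + (3 + (½)*25)/(-3647/2) = -799*(-1/1767) + (3 + 25/2)*(-2/3647) = 799/1767 + (31/2)*(-2/3647) = 799/1767 - 31/3647 = 2859176/6444249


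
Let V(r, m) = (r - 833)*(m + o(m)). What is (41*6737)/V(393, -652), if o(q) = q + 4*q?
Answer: 276217/1721280 ≈ 0.16047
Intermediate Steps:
o(q) = 5*q
V(r, m) = 6*m*(-833 + r) (V(r, m) = (r - 833)*(m + 5*m) = (-833 + r)*(6*m) = 6*m*(-833 + r))
(41*6737)/V(393, -652) = (41*6737)/((6*(-652)*(-833 + 393))) = 276217/((6*(-652)*(-440))) = 276217/1721280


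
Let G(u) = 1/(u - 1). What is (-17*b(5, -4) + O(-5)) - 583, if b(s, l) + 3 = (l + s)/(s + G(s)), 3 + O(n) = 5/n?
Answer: -11324/21 ≈ -539.24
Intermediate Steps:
O(n) = -3 + 5/n
G(u) = 1/(-1 + u)
b(s, l) = -3 + (l + s)/(s + 1/(-1 + s))
(-17*b(5, -4) + O(-5)) - 583 = (-17*(-3 - (-1 + 5)*(-1*(-4) + 2*5))/(1 + 5*(-1 + 5)) + (-3 + 5/(-5))) - 583 = (-17*(-3 - 1*4*(4 + 10))/(1 + 5*4) + (-3 + 5*(-1/5))) - 583 = (-17*(-3 - 1*4*14)/(1 + 20) + (-3 - 1)) - 583 = (-17*(-3 - 56)/21 - 4) - 583 = (-17*(-59)/21 - 4) - 583 = (-17*(-59/21) - 4) - 583 = (1003/21 - 4) - 583 = 919/21 - 583 = -11324/21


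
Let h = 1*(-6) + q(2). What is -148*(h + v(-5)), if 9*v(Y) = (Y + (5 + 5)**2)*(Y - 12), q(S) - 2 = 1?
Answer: 243016/9 ≈ 27002.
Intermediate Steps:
q(S) = 3 (q(S) = 2 + 1 = 3)
v(Y) = (-12 + Y)*(100 + Y)/9 (v(Y) = ((Y + (5 + 5)**2)*(Y - 12))/9 = ((Y + 10**2)*(-12 + Y))/9 = ((Y + 100)*(-12 + Y))/9 = ((100 + Y)*(-12 + Y))/9 = ((-12 + Y)*(100 + Y))/9 = (-12 + Y)*(100 + Y)/9)
h = -3 (h = 1*(-6) + 3 = -6 + 3 = -3)
-148*(h + v(-5)) = -148*(-3 + (-400/3 + (1/9)*(-5)**2 + (88/9)*(-5))) = -148*(-3 + (-400/3 + (1/9)*25 - 440/9)) = -148*(-3 + (-400/3 + 25/9 - 440/9)) = -148*(-3 - 1615/9) = -148*(-1642/9) = 243016/9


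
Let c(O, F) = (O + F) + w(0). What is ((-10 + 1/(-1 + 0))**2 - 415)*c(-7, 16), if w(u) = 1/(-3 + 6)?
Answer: -2744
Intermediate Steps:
w(u) = 1/3
c(O, F) = 1/3 + F + O (c(O, F) = (O + F) + 1/3 = (F + O) + 1/3 = 1/3 + F + O)
((-10 + 1/(-1 + 0))**2 - 415)*c(-7, 16) = ((-10 + 1/(-1 + 0))**2 - 415)*(1/3 + 16 - 7) = ((-10 + 1/(-1))**2 - 415)*(28/3) = ((-10 - 1)**2 - 415)*(28/3) = ((-11)**2 - 415)*(28/3) = (121 - 415)*(28/3) = -294*28/3 = -2744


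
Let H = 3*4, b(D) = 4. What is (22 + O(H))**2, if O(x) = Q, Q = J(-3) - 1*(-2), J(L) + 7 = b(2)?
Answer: 441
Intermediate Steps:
J(L) = -3 (J(L) = -7 + 4 = -3)
Q = -1 (Q = -3 - 1*(-2) = -3 + 2 = -1)
H = 12
O(x) = -1
(22 + O(H))**2 = (22 - 1)**2 = 21**2 = 441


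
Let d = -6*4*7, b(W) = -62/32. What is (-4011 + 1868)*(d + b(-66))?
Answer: 5826817/16 ≈ 3.6418e+5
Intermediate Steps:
b(W) = -31/16 (b(W) = -62*1/32 = -31/16)
d = -168 (d = -24*7 = -168)
(-4011 + 1868)*(d + b(-66)) = (-4011 + 1868)*(-168 - 31/16) = -2143*(-2719/16) = 5826817/16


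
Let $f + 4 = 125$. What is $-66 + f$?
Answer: $55$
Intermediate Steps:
$f = 121$ ($f = -4 + 125 = 121$)
$-66 + f = -66 + 121 = 55$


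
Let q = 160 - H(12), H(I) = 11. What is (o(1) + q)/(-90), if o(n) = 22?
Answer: -19/10 ≈ -1.9000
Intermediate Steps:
q = 149 (q = 160 - 1*11 = 160 - 11 = 149)
(o(1) + q)/(-90) = (22 + 149)/(-90) = -1/90*171 = -19/10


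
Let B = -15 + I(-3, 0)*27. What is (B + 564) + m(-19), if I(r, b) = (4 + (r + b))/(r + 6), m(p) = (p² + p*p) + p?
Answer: 1261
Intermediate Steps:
m(p) = p + 2*p² (m(p) = (p² + p²) + p = 2*p² + p = p + 2*p²)
I(r, b) = (4 + b + r)/(6 + r) (I(r, b) = (4 + (b + r))/(6 + r) = (4 + b + r)/(6 + r))
B = -6 (B = -15 + ((4 + 0 - 3)/(6 - 3))*27 = -15 + (1/3)*27 = -15 + ((⅓)*1)*27 = -15 + (⅓)*27 = -15 + 9 = -6)
(B + 564) + m(-19) = (-6 + 564) - 19*(1 + 2*(-19)) = 558 - 19*(1 - 38) = 558 - 19*(-37) = 558 + 703 = 1261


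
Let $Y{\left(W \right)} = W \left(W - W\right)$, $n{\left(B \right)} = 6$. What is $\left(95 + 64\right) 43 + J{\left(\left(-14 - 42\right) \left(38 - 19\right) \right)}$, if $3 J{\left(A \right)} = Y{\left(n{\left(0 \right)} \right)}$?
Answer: $6837$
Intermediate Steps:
$Y{\left(W \right)} = 0$ ($Y{\left(W \right)} = W 0 = 0$)
$J{\left(A \right)} = 0$ ($J{\left(A \right)} = \frac{1}{3} \cdot 0 = 0$)
$\left(95 + 64\right) 43 + J{\left(\left(-14 - 42\right) \left(38 - 19\right) \right)} = \left(95 + 64\right) 43 + 0 = 159 \cdot 43 + 0 = 6837 + 0 = 6837$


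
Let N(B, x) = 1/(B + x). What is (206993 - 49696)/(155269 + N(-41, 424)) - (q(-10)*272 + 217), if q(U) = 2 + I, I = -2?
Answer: -12844317325/59468028 ≈ -215.99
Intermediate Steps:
q(U) = 0 (q(U) = 2 - 2 = 0)
(206993 - 49696)/(155269 + N(-41, 424)) - (q(-10)*272 + 217) = (206993 - 49696)/(155269 + 1/(-41 + 424)) - (0*272 + 217) = 157297/(155269 + 1/383) - (0 + 217) = 157297/(155269 + 1/383) - 1*217 = 157297/(59468028/383) - 217 = 157297*(383/59468028) - 217 = 60244751/59468028 - 217 = -12844317325/59468028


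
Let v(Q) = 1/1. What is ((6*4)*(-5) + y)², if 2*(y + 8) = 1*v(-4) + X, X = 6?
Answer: 62001/4 ≈ 15500.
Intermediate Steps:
v(Q) = 1
y = -9/2 (y = -8 + (1*1 + 6)/2 = -8 + (1 + 6)/2 = -8 + (½)*7 = -8 + 7/2 = -9/2 ≈ -4.5000)
((6*4)*(-5) + y)² = ((6*4)*(-5) - 9/2)² = (24*(-5) - 9/2)² = (-120 - 9/2)² = (-249/2)² = 62001/4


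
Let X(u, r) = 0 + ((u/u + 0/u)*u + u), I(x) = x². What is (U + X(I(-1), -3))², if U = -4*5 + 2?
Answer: 256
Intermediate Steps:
U = -18 (U = -20 + 2 = -18)
X(u, r) = 2*u (X(u, r) = 0 + ((1 + 0)*u + u) = 0 + (1*u + u) = 0 + (u + u) = 0 + 2*u = 2*u)
(U + X(I(-1), -3))² = (-18 + 2*(-1)²)² = (-18 + 2*1)² = (-18 + 2)² = (-16)² = 256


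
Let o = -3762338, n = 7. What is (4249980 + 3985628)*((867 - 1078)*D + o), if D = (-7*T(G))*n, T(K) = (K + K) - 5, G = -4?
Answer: -32092064295960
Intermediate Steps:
T(K) = -5 + 2*K (T(K) = 2*K - 5 = -5 + 2*K)
D = 637 (D = -7*(-5 + 2*(-4))*7 = -7*(-5 - 8)*7 = -7*(-13)*7 = 91*7 = 637)
(4249980 + 3985628)*((867 - 1078)*D + o) = (4249980 + 3985628)*((867 - 1078)*637 - 3762338) = 8235608*(-211*637 - 3762338) = 8235608*(-134407 - 3762338) = 8235608*(-3896745) = -32092064295960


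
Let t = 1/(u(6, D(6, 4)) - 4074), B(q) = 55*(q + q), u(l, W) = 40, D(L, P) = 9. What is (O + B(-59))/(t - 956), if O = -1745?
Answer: 6643998/771301 ≈ 8.6140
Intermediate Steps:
B(q) = 110*q (B(q) = 55*(2*q) = 110*q)
t = -1/4034 (t = 1/(40 - 4074) = 1/(-4034) = -1/4034 ≈ -0.00024789)
(O + B(-59))/(t - 956) = (-1745 + 110*(-59))/(-1/4034 - 956) = (-1745 - 6490)/(-3856505/4034) = -8235*(-4034/3856505) = 6643998/771301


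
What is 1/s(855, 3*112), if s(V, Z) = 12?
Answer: 1/12 ≈ 0.083333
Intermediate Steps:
1/s(855, 3*112) = 1/12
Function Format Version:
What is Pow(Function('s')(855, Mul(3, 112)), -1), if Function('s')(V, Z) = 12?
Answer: Rational(1, 12) ≈ 0.083333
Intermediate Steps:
Pow(Function('s')(855, Mul(3, 112)), -1) = Pow(12, -1) = Rational(1, 12)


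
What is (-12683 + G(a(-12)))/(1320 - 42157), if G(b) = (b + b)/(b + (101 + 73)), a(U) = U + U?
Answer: 317083/1020925 ≈ 0.31058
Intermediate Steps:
a(U) = 2*U
G(b) = 2*b/(174 + b) (G(b) = (2*b)/(b + 174) = (2*b)/(174 + b) = 2*b/(174 + b))
(-12683 + G(a(-12)))/(1320 - 42157) = (-12683 + 2*(2*(-12))/(174 + 2*(-12)))/(1320 - 42157) = (-12683 + 2*(-24)/(174 - 24))/(-40837) = (-12683 + 2*(-24)/150)*(-1/40837) = (-12683 + 2*(-24)*(1/150))*(-1/40837) = (-12683 - 8/25)*(-1/40837) = -317083/25*(-1/40837) = 317083/1020925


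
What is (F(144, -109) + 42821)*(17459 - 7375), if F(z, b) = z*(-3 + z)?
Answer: 636552500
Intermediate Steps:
(F(144, -109) + 42821)*(17459 - 7375) = (144*(-3 + 144) + 42821)*(17459 - 7375) = (144*141 + 42821)*10084 = (20304 + 42821)*10084 = 63125*10084 = 636552500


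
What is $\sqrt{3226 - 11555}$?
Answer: $i \sqrt{8329} \approx 91.263 i$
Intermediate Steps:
$\sqrt{3226 - 11555} = \sqrt{-8329} = i \sqrt{8329}$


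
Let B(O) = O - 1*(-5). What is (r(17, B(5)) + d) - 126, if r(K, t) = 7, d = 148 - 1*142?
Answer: -113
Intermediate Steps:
B(O) = 5 + O (B(O) = O + 5 = 5 + O)
d = 6 (d = 148 - 142 = 6)
(r(17, B(5)) + d) - 126 = (7 + 6) - 126 = 13 - 126 = -113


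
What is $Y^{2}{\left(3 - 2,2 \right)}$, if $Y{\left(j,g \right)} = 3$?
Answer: $9$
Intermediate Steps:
$Y^{2}{\left(3 - 2,2 \right)} = 3^{2} = 9$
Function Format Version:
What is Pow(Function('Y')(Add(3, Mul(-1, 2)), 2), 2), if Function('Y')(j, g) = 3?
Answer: 9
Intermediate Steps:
Pow(Function('Y')(Add(3, Mul(-1, 2)), 2), 2) = Pow(3, 2) = 9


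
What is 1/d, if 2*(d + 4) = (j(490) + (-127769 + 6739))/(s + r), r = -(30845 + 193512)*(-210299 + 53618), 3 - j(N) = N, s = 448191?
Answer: -70305854616/281223539981 ≈ -0.25000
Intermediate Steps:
j(N) = 3 - N
r = 35152479117 (r = -224357*(-156681) = -1*(-35152479117) = 35152479117)
d = -281223539981/70305854616 (d = -4 + (((3 - 1*490) + (-127769 + 6739))/(448191 + 35152479117))/2 = -4 + (((3 - 490) - 121030)/35152927308)/2 = -4 + ((-487 - 121030)*(1/35152927308))/2 = -4 + (-121517*1/35152927308)/2 = -4 + (½)*(-121517/35152927308) = -4 - 121517/70305854616 = -281223539981/70305854616 ≈ -4.0000)
1/d = 1/(-281223539981/70305854616) = -70305854616/281223539981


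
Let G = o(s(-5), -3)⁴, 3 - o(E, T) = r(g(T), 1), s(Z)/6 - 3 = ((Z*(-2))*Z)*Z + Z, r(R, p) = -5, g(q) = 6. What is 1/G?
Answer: 1/4096 ≈ 0.00024414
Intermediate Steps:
s(Z) = 18 - 12*Z³ + 6*Z (s(Z) = 18 + 6*(((Z*(-2))*Z)*Z + Z) = 18 + 6*(((-2*Z)*Z)*Z + Z) = 18 + 6*((-2*Z²)*Z + Z) = 18 + 6*(-2*Z³ + Z) = 18 + 6*(Z - 2*Z³) = 18 + (-12*Z³ + 6*Z) = 18 - 12*Z³ + 6*Z)
o(E, T) = 8 (o(E, T) = 3 - 1*(-5) = 3 + 5 = 8)
G = 4096 (G = 8⁴ = 4096)
1/G = 1/4096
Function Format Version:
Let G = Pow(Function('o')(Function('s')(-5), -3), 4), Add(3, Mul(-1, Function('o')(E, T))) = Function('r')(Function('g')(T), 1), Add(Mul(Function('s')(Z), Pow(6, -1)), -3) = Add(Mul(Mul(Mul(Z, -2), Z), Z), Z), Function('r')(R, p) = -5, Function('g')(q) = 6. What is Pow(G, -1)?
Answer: Rational(1, 4096) ≈ 0.00024414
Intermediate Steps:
Function('s')(Z) = Add(18, Mul(-12, Pow(Z, 3)), Mul(6, Z)) (Function('s')(Z) = Add(18, Mul(6, Add(Mul(Mul(Mul(Z, -2), Z), Z), Z))) = Add(18, Mul(6, Add(Mul(Mul(Mul(-2, Z), Z), Z), Z))) = Add(18, Mul(6, Add(Mul(Mul(-2, Pow(Z, 2)), Z), Z))) = Add(18, Mul(6, Add(Mul(-2, Pow(Z, 3)), Z))) = Add(18, Mul(6, Add(Z, Mul(-2, Pow(Z, 3))))) = Add(18, Add(Mul(-12, Pow(Z, 3)), Mul(6, Z))) = Add(18, Mul(-12, Pow(Z, 3)), Mul(6, Z)))
Function('o')(E, T) = 8 (Function('o')(E, T) = Add(3, Mul(-1, -5)) = Add(3, 5) = 8)
G = 4096 (G = Pow(8, 4) = 4096)
Pow(G, -1) = Pow(4096, -1) = Rational(1, 4096)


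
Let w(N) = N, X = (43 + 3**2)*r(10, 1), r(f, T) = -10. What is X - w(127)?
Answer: -647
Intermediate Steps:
X = -520 (X = (43 + 3**2)*(-10) = (43 + 9)*(-10) = 52*(-10) = -520)
X - w(127) = -520 - 1*127 = -520 - 127 = -647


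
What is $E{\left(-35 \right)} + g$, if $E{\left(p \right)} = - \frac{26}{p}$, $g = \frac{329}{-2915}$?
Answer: $\frac{2571}{4081} \approx 0.62999$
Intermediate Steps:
$g = - \frac{329}{2915}$ ($g = 329 \left(- \frac{1}{2915}\right) = - \frac{329}{2915} \approx -0.11286$)
$E{\left(-35 \right)} + g = - \frac{26}{-35} - \frac{329}{2915} = \left(-26\right) \left(- \frac{1}{35}\right) - \frac{329}{2915} = \frac{26}{35} - \frac{329}{2915} = \frac{2571}{4081}$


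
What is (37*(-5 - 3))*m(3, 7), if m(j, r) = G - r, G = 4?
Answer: 888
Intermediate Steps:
m(j, r) = 4 - r
(37*(-5 - 3))*m(3, 7) = (37*(-5 - 3))*(4 - 1*7) = (37*(-8))*(4 - 7) = -296*(-3) = 888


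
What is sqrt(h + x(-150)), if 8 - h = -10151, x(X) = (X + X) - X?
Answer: sqrt(10009) ≈ 100.04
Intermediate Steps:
x(X) = X (x(X) = 2*X - X = X)
h = 10159 (h = 8 - 1*(-10151) = 8 + 10151 = 10159)
sqrt(h + x(-150)) = sqrt(10159 - 150) = sqrt(10009)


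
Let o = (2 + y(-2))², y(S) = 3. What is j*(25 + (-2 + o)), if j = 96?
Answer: 4608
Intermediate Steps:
o = 25 (o = (2 + 3)² = 5² = 25)
j*(25 + (-2 + o)) = 96*(25 + (-2 + 25)) = 96*(25 + 23) = 96*48 = 4608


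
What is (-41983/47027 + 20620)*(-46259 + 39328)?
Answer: -6720677120767/47027 ≈ -1.4291e+8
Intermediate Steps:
(-41983/47027 + 20620)*(-46259 + 39328) = (-41983*1/47027 + 20620)*(-6931) = (-41983/47027 + 20620)*(-6931) = (969654757/47027)*(-6931) = -6720677120767/47027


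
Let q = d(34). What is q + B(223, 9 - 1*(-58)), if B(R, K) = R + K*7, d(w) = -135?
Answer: 557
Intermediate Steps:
q = -135
B(R, K) = R + 7*K
q + B(223, 9 - 1*(-58)) = -135 + (223 + 7*(9 - 1*(-58))) = -135 + (223 + 7*(9 + 58)) = -135 + (223 + 7*67) = -135 + (223 + 469) = -135 + 692 = 557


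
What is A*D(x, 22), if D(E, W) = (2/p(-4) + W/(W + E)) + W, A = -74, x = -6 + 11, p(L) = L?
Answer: -44585/27 ≈ -1651.3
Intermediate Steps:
x = 5
D(E, W) = -½ + W + W/(E + W) (D(E, W) = (2/(-4) + W/(W + E)) + W = (2*(-¼) + W/(E + W)) + W = (-½ + W/(E + W)) + W = -½ + W + W/(E + W))
A*D(x, 22) = -74*(22² + (½)*22 - ½*5 + 5*22)/(5 + 22) = -74*(484 + 11 - 5/2 + 110)/27 = -74*1205/(27*2) = -74*1205/54 = -44585/27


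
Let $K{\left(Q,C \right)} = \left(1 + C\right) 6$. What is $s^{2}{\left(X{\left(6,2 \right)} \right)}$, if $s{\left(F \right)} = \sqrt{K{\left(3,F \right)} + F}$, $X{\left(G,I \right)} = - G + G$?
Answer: $6$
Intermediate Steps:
$K{\left(Q,C \right)} = 6 + 6 C$
$X{\left(G,I \right)} = 0$
$s{\left(F \right)} = \sqrt{6 + 7 F}$ ($s{\left(F \right)} = \sqrt{\left(6 + 6 F\right) + F} = \sqrt{6 + 7 F}$)
$s^{2}{\left(X{\left(6,2 \right)} \right)} = \left(\sqrt{6 + 7 \cdot 0}\right)^{2} = \left(\sqrt{6 + 0}\right)^{2} = \left(\sqrt{6}\right)^{2} = 6$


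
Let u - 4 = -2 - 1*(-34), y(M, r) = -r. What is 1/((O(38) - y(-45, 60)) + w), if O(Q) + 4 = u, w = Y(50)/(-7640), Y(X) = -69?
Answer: 7640/702949 ≈ 0.010869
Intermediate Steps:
w = 69/7640 (w = -69/(-7640) = -69*(-1/7640) = 69/7640 ≈ 0.0090314)
u = 36 (u = 4 + (-2 - 1*(-34)) = 4 + (-2 + 34) = 4 + 32 = 36)
O(Q) = 32 (O(Q) = -4 + 36 = 32)
1/((O(38) - y(-45, 60)) + w) = 1/((32 - (-1)*60) + 69/7640) = 1/((32 - 1*(-60)) + 69/7640) = 1/((32 + 60) + 69/7640) = 1/(92 + 69/7640) = 1/(702949/7640) = 7640/702949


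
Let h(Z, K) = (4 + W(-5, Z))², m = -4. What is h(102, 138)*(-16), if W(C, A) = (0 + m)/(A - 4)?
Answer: -602176/2401 ≈ -250.80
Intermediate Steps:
W(C, A) = -4/(-4 + A) (W(C, A) = (0 - 4)/(A - 4) = -4/(-4 + A))
h(Z, K) = (4 - 4/(-4 + Z))²
h(102, 138)*(-16) = (16*(-5 + 102)²/(-4 + 102)²)*(-16) = (16*97²/98²)*(-16) = (16*9409*(1/9604))*(-16) = (37636/2401)*(-16) = -602176/2401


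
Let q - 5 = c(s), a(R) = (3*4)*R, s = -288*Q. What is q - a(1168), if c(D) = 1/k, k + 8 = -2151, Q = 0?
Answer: -30249750/2159 ≈ -14011.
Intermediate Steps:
s = 0 (s = -288*0 = 0)
k = -2159 (k = -8 - 2151 = -2159)
c(D) = -1/2159 (c(D) = 1/(-2159) = -1/2159)
a(R) = 12*R
q = 10794/2159 (q = 5 - 1/2159 = 10794/2159 ≈ 4.9995)
q - a(1168) = 10794/2159 - 12*1168 = 10794/2159 - 1*14016 = 10794/2159 - 14016 = -30249750/2159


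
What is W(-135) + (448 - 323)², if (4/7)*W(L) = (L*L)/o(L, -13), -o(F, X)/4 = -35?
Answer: 253645/16 ≈ 15853.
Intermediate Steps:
o(F, X) = 140 (o(F, X) = -4*(-35) = 140)
W(L) = L²/80 (W(L) = 7*((L*L)/140)/4 = 7*(L²*(1/140))/4 = 7*(L²/140)/4 = L²/80)
W(-135) + (448 - 323)² = (1/80)*(-135)² + (448 - 323)² = (1/80)*18225 + 125² = 3645/16 + 15625 = 253645/16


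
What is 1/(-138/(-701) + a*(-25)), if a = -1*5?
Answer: 701/87763 ≈ 0.0079874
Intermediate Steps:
a = -5
1/(-138/(-701) + a*(-25)) = 1/(-138/(-701) - 5*(-25)) = 1/(-138*(-1/701) + 125) = 1/(138/701 + 125) = 1/(87763/701) = 701/87763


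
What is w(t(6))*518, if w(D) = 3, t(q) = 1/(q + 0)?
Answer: 1554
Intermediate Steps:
t(q) = 1/q
w(t(6))*518 = 3*518 = 1554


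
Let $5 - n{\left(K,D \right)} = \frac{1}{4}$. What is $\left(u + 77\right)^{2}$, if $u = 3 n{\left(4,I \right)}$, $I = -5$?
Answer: $\frac{133225}{16} \approx 8326.6$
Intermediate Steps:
$n{\left(K,D \right)} = \frac{19}{4}$ ($n{\left(K,D \right)} = 5 - \frac{1}{4} = \frac{19}{4}$)
$u = \frac{57}{4}$ ($u = 3 \cdot \frac{19}{4} = \frac{57}{4} \approx 14.25$)
$\left(u + 77\right)^{2} = \left(\frac{57}{4} + 77\right)^{2} = \left(\frac{365}{4}\right)^{2} = \frac{133225}{16}$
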